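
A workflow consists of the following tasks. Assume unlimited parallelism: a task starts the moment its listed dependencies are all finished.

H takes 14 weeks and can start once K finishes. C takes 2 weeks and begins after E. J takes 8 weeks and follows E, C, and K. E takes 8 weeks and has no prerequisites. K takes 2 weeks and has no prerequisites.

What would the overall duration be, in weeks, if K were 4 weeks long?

Critical path before the change: E→C→J = 8+2+8 = 18 giving 18 weeks.
K has 2 weeks of float (longest path through it is 16).
The binding chain switches to K→H = 4+14 = 18; finish 18 weeks.

18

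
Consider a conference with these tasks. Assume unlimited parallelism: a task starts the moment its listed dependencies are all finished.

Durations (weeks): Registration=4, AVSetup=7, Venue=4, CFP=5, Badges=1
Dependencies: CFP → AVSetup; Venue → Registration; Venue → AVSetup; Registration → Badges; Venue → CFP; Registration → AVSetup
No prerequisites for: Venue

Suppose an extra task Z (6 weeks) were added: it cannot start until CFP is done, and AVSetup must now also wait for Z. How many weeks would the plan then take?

22

Originally the plan takes 16 weeks.
With Z inserted, AVSetup now waits for max(Venue, Registration, CFP, Z).
New critical path: Venue→CFP→Z→AVSetup = 4+5+6+7 = 22 ⇒ 22 weeks.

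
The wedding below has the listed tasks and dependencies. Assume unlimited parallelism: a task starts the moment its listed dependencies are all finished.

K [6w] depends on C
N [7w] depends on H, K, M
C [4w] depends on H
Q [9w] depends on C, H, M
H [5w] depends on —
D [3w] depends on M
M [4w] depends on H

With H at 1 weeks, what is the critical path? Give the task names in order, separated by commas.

The binding path is H→C→K→N = 5+4+6+7 = 22; finish at 22 weeks.
Since H is critical, the -4 change carries straight to that chain (now 18 weeks).
No other chain overtakes it, so the finish is 18 weeks.

H, C, K, N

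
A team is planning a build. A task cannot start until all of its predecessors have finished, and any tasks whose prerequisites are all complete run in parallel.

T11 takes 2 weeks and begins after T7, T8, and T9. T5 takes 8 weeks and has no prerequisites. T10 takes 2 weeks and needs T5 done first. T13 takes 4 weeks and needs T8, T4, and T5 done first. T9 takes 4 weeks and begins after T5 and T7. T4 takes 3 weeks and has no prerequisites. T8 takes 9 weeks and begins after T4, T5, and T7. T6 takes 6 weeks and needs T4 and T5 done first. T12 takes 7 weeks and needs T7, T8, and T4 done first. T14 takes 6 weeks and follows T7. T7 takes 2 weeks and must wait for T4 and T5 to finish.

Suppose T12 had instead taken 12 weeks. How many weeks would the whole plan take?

31

As given, the longest chain is T5→T7→T8→T12 = 8+2+9+7 = 26, so the finish is 26 weeks.
T12 is on the critical path; changing it to 12 makes that path 31 weeks.
The critical path is still T5→T7→T8→T12; finish is now 31 weeks.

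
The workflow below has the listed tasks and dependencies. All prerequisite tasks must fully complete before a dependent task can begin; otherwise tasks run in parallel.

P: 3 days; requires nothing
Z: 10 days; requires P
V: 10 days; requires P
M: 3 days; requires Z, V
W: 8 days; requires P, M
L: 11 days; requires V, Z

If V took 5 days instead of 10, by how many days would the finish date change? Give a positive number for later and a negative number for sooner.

0

Actual critical path: P→V→M→W = 3+10+3+8 = 24 ⇒ 24 days.
V lies on that path, so at 5 days the path becomes 19 days.
New critical path: P→Z→M→W = 3+10+3+8 = 24 ⇒ 24 days.
Change in finish: 24 − 24 = +0 days.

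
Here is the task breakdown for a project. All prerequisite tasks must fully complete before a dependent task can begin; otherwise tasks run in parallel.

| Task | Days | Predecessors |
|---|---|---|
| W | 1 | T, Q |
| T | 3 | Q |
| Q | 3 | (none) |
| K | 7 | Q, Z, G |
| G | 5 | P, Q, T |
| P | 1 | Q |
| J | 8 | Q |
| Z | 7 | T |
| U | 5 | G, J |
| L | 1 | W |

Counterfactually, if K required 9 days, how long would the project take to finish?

Baseline: Q→T→Z→K = 3+3+7+7 = 20 → 20 days.
K is on the critical path; changing it to 9 makes that path 22 days.
No other chain overtakes it, so the finish is 22 days.

22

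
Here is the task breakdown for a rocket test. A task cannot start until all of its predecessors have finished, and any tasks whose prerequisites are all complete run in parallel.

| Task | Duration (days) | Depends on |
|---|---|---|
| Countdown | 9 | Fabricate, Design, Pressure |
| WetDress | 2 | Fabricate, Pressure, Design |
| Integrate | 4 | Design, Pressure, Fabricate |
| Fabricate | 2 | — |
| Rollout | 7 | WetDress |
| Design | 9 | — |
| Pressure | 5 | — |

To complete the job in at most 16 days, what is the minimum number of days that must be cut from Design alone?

Current finish: 18 days; target: 16.
Design is on every critical path, so each day cut from Design cuts the finish by one (this holds down to a finish of 14).
Need 18 − 16 = 2 days off Design → Design becomes 7 days, finish becomes 16.

2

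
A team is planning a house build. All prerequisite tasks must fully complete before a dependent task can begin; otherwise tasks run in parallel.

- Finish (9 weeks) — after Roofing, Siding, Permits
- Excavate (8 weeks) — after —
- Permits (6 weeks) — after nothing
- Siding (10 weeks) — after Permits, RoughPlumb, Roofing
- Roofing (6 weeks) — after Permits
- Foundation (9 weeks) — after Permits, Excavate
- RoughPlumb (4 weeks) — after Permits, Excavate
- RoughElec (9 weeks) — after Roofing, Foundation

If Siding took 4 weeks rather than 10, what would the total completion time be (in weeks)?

As given, the longest chain is Permits→Roofing→Siding→Finish = 6+6+10+9 = 31, so the finish is 31 weeks.
Siding is on the critical path; changing it to 4 makes that path 25 weeks.
New critical path: Excavate→Foundation→RoughElec = 8+9+9 = 26 ⇒ 26 weeks.

26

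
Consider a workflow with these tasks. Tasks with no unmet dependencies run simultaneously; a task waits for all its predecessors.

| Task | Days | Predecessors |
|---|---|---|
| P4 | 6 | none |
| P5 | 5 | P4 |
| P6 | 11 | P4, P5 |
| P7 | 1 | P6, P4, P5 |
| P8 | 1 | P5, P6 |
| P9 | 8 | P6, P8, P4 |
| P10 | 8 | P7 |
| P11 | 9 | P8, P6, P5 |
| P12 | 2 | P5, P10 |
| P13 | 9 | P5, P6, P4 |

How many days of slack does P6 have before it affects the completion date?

0

The longest chain is P4→P5→P6→P7→P10→P12 = 6+5+11+1+8+2 = 33; overall finish 33 days.
The longest chain containing P6 totals 33 days.
So P6 can slip 22 − 22 = 0 days.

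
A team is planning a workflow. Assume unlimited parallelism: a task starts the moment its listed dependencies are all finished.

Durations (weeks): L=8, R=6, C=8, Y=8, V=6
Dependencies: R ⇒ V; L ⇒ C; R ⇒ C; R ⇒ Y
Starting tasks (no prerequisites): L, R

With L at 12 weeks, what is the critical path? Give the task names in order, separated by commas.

Actual critical path: L→C = 8+8 = 16 ⇒ 16 weeks.
L is on the critical path; changing it to 12 makes that path 20 weeks.
That remains the longest chain; total 20 weeks.

L, C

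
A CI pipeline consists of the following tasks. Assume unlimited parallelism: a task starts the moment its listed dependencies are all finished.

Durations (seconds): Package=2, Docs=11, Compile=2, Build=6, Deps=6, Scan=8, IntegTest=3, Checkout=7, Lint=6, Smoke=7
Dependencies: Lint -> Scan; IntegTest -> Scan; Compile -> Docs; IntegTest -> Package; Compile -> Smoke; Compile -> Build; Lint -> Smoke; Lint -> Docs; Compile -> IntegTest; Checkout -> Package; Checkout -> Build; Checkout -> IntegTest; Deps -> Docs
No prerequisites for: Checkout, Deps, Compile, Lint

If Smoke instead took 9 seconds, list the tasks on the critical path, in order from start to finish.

Checkout, IntegTest, Scan

Actual critical path: Checkout→IntegTest→Scan = 7+3+8 = 18 ⇒ 18 seconds.
Smoke is off the critical path — its longest chain is 13 seconds, giving 5 of slack.
The critical path is still Checkout→IntegTest→Scan; finish is now 18 seconds.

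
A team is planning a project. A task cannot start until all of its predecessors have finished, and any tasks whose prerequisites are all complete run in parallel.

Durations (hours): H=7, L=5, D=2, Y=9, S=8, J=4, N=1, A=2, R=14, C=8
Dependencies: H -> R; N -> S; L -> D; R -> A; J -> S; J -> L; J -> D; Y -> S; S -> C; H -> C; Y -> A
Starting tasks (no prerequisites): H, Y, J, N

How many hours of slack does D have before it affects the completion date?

The longest chain is Y→S→C = 9+8+8 = 25; overall finish 25 hours.
Longest path through D: 11 hours (earliest finish 11, latest finish 25).
So D can slip 25 − 11 = 14 hours.

14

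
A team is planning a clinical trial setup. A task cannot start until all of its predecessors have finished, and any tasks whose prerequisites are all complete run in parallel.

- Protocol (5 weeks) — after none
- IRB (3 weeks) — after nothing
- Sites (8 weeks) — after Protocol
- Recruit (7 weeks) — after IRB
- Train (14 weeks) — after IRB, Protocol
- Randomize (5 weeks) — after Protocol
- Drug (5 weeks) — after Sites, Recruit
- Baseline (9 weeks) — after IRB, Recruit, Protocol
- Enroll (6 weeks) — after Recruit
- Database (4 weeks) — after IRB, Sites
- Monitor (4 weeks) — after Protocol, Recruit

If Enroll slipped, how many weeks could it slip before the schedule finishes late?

The longest chain is Protocol→Train = 5+14 = 19; overall finish 19 weeks.
Enroll finishes as early as 16 and must finish by 19.
Slack of Enroll = 13 − 10 = 3 weeks.

3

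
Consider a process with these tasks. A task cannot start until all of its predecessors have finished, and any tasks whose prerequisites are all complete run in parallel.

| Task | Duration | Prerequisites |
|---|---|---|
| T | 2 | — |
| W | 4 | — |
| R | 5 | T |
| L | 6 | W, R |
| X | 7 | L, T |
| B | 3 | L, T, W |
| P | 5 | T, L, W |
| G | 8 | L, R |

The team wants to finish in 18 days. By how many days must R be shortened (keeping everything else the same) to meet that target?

Current finish: 21 days; target: 18.
R is on every critical path, so each day cut from R cuts the finish by one (this holds down to a finish of 18).
Need 21 − 18 = 3 days off R → R becomes 2 days, finish becomes 18.

3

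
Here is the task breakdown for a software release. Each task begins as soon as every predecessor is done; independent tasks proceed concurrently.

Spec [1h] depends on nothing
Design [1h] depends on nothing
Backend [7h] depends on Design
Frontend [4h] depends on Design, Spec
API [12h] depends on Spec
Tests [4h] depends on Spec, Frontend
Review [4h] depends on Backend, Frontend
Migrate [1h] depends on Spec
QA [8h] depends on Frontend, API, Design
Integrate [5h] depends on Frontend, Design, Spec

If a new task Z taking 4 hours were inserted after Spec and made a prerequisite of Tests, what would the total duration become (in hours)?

21

Originally the plan takes 21 hours.
With Z inserted, Tests now waits for max(Spec, Frontend, Z).
New critical path: Spec→API→QA = 1+12+8 = 21 ⇒ 21 hours.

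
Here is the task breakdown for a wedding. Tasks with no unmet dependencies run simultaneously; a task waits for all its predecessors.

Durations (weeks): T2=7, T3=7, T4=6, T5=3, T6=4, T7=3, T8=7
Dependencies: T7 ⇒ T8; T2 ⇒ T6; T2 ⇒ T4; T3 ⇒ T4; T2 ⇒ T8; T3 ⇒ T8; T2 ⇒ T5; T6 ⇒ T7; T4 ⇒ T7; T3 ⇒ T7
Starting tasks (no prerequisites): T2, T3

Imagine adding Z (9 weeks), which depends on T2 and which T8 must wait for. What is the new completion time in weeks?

Originally the job takes 23 weeks.
With Z inserted, T8 now waits for max(T7, T3, T2, Z).
New critical path: T2→Z→T8 = 7+9+7 = 23 ⇒ 23 weeks.

23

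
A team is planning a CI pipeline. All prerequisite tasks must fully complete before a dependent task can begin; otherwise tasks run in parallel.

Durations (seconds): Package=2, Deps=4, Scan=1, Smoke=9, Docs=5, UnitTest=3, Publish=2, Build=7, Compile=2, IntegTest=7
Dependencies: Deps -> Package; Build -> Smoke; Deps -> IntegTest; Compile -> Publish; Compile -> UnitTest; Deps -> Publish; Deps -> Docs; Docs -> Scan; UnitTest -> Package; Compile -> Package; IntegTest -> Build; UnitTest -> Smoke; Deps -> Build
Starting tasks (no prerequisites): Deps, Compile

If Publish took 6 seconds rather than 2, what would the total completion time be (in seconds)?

27

As given, the longest chain is Deps→IntegTest→Build→Smoke = 4+7+7+9 = 27, so the finish is 27 seconds.
Publish is off the critical path — its longest chain is 6 seconds, giving 21 of slack.
That remains the longest chain; total 27 seconds.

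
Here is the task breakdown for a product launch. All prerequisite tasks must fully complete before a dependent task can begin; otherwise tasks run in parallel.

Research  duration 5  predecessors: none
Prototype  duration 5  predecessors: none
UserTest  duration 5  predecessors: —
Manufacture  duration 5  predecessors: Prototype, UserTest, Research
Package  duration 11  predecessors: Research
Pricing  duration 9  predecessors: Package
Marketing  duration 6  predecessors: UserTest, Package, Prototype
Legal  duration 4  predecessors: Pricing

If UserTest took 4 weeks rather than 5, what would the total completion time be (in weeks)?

Baseline: Research→Package→Pricing→Legal = 5+11+9+4 = 29 → 29 weeks.
UserTest has 18 weeks of float (longest path through it is 11).
No other chain overtakes it, so the finish is 29 weeks.

29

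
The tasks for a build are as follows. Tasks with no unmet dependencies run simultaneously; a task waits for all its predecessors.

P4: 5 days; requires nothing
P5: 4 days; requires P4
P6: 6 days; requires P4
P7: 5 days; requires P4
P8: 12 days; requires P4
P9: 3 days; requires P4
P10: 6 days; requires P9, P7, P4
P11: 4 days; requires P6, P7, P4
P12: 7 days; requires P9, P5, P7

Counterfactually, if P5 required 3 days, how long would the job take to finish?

Actual critical path: P4→P7→P12 = 5+5+7 = 17 ⇒ 17 days.
P5 is off the critical path — its longest chain is 16 days, giving 1 of slack.
The critical path is still P4→P7→P12; finish is now 17 days.

17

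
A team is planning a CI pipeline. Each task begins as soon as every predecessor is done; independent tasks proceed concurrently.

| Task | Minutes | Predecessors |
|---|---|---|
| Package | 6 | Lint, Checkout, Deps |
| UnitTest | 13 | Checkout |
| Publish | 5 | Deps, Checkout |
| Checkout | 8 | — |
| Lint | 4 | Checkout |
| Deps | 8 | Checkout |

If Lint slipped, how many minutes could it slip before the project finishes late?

Critical path: Checkout→Deps→Package = 8+8+6 = 22, so the finish is 22 minutes.
Longest path through Lint: 18 minutes (earliest finish 12, latest finish 16).
Float = 22 − 18 = 4.

4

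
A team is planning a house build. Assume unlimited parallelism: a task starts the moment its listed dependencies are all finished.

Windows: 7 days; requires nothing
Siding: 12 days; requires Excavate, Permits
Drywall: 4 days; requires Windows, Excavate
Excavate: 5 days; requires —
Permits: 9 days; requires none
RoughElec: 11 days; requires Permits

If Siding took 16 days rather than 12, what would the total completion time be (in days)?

Actual critical path: Permits→Siding = 9+12 = 21 ⇒ 21 days.
Siding is on the critical path; changing it to 16 makes that path 25 days.
The critical path is still Permits→Siding; finish is now 25 days.

25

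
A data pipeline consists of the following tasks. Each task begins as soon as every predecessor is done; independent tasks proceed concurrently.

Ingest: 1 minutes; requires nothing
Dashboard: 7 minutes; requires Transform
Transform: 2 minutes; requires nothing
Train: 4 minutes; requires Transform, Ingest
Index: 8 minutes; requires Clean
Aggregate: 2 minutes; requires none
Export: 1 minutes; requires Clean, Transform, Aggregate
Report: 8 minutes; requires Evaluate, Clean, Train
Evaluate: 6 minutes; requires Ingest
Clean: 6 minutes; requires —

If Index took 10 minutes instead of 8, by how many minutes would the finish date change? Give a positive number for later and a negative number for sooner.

1

Actual critical path: Ingest→Evaluate→Report = 1+6+8 = 15 ⇒ 15 minutes.
Index has 1 minute of float (longest path through it is 14).
Now Clean→Index = 6+10 = 16 is longest, so the finish becomes 16 minutes.
Change in finish: 16 − 15 = +1 minutes.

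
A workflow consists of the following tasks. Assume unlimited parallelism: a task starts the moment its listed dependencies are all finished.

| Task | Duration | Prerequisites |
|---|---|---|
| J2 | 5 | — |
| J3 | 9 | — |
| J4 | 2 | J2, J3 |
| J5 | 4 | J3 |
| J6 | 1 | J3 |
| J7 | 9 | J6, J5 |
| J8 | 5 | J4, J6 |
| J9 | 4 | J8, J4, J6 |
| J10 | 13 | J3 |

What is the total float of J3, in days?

Critical path: J3→J5→J7 = 9+4+9 = 22, so the finish is 22 days.
The longest chain containing J3 totals 22 days.
So J3 can slip 9 − 9 = 0 days.

0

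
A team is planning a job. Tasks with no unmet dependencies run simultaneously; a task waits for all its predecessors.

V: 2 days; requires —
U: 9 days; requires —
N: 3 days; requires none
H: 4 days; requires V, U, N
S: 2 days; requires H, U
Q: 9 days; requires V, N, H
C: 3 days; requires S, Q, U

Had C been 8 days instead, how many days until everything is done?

Actual critical path: U→H→Q→C = 9+4+9+3 = 25 ⇒ 25 days.
Since C is critical, the +5 change carries straight to that chain (now 30 days).
That remains the longest chain; total 30 days.

30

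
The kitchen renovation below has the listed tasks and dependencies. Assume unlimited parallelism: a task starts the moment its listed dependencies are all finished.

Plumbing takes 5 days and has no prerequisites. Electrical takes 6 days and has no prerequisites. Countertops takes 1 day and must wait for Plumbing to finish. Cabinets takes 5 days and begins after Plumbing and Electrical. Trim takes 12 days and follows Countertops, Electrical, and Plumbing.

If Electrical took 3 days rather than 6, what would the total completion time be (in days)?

As given, the longest chain is Electrical→Trim = 6+12 = 18, so the finish is 18 days.
Electrical is on the critical path; changing it to 3 makes that path 15 days.
Now Plumbing→Countertops→Trim = 5+1+12 = 18 is longest, so the finish becomes 18 days.

18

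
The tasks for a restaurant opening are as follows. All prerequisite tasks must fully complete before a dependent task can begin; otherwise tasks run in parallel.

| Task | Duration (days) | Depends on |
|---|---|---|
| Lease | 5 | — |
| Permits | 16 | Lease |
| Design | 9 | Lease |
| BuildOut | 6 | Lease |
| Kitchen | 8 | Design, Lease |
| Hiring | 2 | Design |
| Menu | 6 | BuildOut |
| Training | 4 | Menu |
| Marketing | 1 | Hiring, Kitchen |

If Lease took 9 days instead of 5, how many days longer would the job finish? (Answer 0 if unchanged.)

4

As given, the longest chain is Lease→Design→Kitchen→Marketing = 5+9+8+1 = 23, so the finish is 23 days.
Lease is on the critical path; changing it to 9 makes that path 27 days.
That remains the longest chain; total 27 days.
Change in finish: 27 − 23 = +4 days.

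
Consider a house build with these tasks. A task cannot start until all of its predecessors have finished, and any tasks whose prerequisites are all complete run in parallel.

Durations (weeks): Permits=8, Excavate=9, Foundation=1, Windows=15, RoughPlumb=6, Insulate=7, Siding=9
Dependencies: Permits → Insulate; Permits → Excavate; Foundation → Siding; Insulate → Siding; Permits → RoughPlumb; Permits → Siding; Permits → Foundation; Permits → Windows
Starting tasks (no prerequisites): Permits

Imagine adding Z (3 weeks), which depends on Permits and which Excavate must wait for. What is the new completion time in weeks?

24

Originally the house build takes 24 weeks.
With Z inserted, Excavate now waits for max(Permits, Z).
New critical path: Permits→Insulate→Siding = 8+7+9 = 24 ⇒ 24 weeks.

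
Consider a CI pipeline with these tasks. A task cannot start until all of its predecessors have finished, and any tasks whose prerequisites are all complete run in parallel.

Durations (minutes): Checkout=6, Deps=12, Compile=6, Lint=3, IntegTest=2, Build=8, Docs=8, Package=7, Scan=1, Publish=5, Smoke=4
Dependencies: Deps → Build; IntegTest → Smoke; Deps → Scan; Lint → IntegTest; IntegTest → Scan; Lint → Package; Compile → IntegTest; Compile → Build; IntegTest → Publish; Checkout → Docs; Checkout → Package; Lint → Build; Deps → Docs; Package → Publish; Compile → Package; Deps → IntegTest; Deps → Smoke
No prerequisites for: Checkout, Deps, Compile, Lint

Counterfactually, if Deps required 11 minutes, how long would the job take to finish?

19

As given, the longest chain is Deps→Build = 12+8 = 20, so the finish is 20 minutes.
Since Deps is critical, the -1 change carries straight to that chain (now 19 minutes).
The critical path is still Deps→Build; finish is now 19 minutes.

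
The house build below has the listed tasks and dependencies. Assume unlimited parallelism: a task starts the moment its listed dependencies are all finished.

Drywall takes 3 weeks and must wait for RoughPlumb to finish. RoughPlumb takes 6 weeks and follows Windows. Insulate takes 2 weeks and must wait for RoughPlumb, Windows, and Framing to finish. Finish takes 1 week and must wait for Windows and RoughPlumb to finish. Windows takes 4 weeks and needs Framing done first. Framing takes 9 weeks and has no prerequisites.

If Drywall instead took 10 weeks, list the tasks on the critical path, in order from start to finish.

Framing, Windows, RoughPlumb, Drywall

As given, the longest chain is Framing→Windows→RoughPlumb→Drywall = 9+4+6+3 = 22, so the finish is 22 weeks.
Since Drywall is critical, the +7 change carries straight to that chain (now 29 weeks).
No other chain overtakes it, so the finish is 29 weeks.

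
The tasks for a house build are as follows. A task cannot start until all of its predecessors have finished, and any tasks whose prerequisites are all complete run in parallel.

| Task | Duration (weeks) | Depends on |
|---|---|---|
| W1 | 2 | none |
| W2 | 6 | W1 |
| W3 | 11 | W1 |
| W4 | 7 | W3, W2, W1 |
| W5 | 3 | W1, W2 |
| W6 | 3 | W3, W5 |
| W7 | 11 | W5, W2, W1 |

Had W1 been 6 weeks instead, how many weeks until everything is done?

Critical path before the change: W1→W2→W5→W7 = 2+6+3+11 = 22 giving 22 weeks.
W1 lies on that path, so at 6 weeks the path becomes 26 weeks.
That remains the longest chain; total 26 weeks.

26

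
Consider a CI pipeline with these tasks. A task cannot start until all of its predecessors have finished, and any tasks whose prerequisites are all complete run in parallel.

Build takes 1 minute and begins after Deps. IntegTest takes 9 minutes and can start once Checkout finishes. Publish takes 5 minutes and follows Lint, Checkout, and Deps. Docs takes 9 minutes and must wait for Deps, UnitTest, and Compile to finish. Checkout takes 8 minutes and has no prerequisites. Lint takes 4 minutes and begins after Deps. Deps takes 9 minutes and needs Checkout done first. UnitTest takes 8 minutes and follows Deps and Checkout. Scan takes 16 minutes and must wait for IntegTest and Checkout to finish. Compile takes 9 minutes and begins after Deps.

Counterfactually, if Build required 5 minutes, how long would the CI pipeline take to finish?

35

Critical path before the change: Checkout→Deps→Compile→Docs = 8+9+9+9 = 35 giving 35 minutes.
Build has 17 minutes of float (longest path through it is 18).
The critical path is still Checkout→Deps→Compile→Docs; finish is now 35 minutes.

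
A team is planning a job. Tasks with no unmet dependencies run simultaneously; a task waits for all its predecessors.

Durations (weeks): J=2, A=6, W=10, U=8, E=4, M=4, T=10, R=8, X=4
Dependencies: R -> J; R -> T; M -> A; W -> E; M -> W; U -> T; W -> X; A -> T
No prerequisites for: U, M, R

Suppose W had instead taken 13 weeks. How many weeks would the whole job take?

The binding path is M→A→T = 4+6+10 = 20; finish at 20 weeks.
The longest path through W is only 18 weeks, so W has float 2.
Now M→W→E = 4+13+4 = 21 is longest, so the finish becomes 21 weeks.

21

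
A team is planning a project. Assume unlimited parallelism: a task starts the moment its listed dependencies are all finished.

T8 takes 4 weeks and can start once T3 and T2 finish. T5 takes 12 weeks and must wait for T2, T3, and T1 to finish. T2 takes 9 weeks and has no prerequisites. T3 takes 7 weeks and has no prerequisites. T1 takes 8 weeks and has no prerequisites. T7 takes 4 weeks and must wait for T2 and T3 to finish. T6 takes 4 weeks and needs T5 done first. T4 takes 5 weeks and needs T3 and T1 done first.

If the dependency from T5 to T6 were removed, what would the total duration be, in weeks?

Original critical path: T2→T5→T6 = 9+12+4 = 25 ⇒ 25 weeks.
Without T5→T6, T6's earliest start moves from 21 to 0.
The longest chain is now T2→T5 = 9+12 = 21, so the plan takes 21 weeks.

21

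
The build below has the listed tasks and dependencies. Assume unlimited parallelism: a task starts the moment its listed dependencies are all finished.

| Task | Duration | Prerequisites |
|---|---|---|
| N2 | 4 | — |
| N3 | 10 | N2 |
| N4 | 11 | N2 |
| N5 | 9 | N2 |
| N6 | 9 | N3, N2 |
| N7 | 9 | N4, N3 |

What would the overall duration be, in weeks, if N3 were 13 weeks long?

Baseline: N2→N4→N7 = 4+11+9 = 24 → 24 weeks.
N3 is off the critical path — its longest chain is 23 weeks, giving 1 of slack.
New critical path: N2→N3→N6 = 4+13+9 = 26 ⇒ 26 weeks.

26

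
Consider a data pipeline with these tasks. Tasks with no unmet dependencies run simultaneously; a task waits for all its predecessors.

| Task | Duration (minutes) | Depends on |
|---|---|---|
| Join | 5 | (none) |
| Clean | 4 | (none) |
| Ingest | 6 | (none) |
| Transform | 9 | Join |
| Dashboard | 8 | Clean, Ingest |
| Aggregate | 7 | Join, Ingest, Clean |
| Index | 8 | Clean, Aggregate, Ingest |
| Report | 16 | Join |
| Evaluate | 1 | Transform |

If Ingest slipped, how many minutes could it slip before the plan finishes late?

Critical path: Ingest→Aggregate→Index = 6+7+8 = 21, so the finish is 21 minutes.
Ingest finishes as early as 6 and must finish by 6.
So Ingest can slip 6 − 6 = 0 minutes.

0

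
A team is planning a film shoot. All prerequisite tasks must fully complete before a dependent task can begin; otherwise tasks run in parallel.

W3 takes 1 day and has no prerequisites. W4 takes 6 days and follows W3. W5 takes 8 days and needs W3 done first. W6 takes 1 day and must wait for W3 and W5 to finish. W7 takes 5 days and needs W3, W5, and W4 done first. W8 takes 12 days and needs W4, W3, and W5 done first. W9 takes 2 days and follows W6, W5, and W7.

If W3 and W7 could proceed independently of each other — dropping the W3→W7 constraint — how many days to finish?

21

Original critical path: W3→W5→W8 = 1+8+12 = 21 ⇒ 21 days.
Dropping W3→W7 doesn't change W7's earliest start (9); another predecessor still binds.
The longest chain is now W3→W5→W8 = 1+8+12 = 21, so the project takes 21 days.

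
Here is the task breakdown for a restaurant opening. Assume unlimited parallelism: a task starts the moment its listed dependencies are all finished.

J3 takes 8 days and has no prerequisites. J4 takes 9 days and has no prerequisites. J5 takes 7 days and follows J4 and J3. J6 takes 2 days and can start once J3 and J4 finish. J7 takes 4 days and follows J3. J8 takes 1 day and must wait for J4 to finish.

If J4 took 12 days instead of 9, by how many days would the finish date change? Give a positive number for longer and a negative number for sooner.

The binding path is J4→J5 = 9+7 = 16; finish at 16 days.
J4 lies on that path, so at 12 days the path becomes 19 days.
No other chain overtakes it, so the finish is 19 days.
Change in finish: 19 − 16 = +3 days.

3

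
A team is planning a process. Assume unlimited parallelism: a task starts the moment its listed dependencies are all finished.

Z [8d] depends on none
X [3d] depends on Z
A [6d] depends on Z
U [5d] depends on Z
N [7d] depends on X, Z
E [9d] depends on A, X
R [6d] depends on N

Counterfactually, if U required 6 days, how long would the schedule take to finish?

Actual critical path: Z→X→N→R = 8+3+7+6 = 24 ⇒ 24 days.
U has 11 days of float (longest path through it is 13).
No other chain overtakes it, so the finish is 24 days.

24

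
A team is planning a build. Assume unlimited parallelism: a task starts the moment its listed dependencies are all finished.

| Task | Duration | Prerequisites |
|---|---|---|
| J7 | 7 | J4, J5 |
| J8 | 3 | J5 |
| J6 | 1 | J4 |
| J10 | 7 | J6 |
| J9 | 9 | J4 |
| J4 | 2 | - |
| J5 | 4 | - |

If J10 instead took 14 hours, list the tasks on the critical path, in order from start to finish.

Baseline: J4→J9 = 2+9 = 11 → 11 hours.
J10 has 1 hour of float (longest path through it is 10).
Now J4→J6→J10 = 2+1+14 = 17 is longest, so the finish becomes 17 hours.

J4, J6, J10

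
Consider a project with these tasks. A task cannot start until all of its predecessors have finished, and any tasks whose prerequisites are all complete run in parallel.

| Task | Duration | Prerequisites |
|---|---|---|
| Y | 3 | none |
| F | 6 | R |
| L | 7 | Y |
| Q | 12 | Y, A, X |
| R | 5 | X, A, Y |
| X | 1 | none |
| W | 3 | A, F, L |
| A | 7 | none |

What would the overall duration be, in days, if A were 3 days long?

17

As given, the longest chain is A→R→F→W = 7+5+6+3 = 21, so the finish is 21 days.
Since A is critical, the -4 change carries straight to that chain (now 17 days).
No other chain overtakes it, so the finish is 17 days.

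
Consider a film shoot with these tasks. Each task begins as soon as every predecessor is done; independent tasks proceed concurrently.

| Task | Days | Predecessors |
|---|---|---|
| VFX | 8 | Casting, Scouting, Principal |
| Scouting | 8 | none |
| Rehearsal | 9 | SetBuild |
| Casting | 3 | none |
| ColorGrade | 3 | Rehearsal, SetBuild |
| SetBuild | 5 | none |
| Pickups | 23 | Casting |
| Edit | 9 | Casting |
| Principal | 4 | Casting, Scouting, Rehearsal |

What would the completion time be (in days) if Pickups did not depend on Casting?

26

Before: longest chain Casting→Pickups = 3+23 = 26, finish 26.
Without Casting→Pickups, Pickups's earliest start moves from 3 to 0.
After: SetBuild→Rehearsal→Principal→VFX = 5+9+4+8 = 26 → 26 days.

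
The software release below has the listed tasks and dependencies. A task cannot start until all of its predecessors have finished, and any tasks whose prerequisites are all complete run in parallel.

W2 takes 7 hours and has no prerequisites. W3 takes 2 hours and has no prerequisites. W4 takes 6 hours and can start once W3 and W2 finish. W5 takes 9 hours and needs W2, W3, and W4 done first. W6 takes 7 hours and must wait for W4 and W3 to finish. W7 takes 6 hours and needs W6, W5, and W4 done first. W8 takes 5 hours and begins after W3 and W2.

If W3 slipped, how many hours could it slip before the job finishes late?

5

W2→W4→W5→W7 = 7+6+9+6 = 28 sets the makespan at 28 hours.
Longest path through W3: 23 hours (earliest finish 2, latest finish 7).
So W3 can slip 7 − 2 = 5 hours.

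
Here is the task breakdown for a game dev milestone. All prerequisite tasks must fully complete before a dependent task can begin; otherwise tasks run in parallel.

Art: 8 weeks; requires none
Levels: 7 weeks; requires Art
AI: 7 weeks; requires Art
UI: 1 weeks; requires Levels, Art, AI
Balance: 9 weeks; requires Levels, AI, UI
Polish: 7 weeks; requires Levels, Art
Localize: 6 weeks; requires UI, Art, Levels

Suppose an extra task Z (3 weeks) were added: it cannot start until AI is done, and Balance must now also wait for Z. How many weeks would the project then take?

Originally the project takes 25 weeks.
With Z inserted, Balance now waits for max(Levels, AI, UI, Z).
New critical path: Art→AI→Z→Balance = 8+7+3+9 = 27 ⇒ 27 weeks.

27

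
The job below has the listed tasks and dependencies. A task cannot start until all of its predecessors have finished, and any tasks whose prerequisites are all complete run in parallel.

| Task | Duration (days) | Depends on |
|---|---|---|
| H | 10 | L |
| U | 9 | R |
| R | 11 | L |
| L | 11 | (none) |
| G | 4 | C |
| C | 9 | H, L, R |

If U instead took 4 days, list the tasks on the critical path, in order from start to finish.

L, R, C, G

Baseline: L→R→C→G = 11+11+9+4 = 35 → 35 days.
U has 4 days of float (longest path through it is 31).
That remains the longest chain; total 35 days.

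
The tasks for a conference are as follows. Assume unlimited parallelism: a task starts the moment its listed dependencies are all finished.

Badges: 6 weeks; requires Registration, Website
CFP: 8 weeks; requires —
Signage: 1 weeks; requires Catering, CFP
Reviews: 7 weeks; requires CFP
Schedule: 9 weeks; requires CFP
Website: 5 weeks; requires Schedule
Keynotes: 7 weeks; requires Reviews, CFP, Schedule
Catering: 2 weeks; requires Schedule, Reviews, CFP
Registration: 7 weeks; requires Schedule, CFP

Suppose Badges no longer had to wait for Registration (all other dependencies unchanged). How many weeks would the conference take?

Original critical path: CFP→Schedule→Registration→Badges = 8+9+7+6 = 30 ⇒ 30 weeks.
Without Registration→Badges, Badges's earliest start moves from 24 to 22.
After: CFP→Schedule→Website→Badges = 8+9+5+6 = 28 → 28 weeks.

28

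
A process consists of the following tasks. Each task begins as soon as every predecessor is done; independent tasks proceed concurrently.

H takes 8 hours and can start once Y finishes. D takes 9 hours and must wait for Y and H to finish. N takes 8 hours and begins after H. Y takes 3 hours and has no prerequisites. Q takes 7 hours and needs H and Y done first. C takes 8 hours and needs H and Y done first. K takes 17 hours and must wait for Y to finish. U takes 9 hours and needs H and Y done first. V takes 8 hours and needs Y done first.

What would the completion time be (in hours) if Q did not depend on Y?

20

With the dependency in place, Y→H→D = 3+8+9 = 20 sets the finish at 20 hours.
Dropping Y→Q doesn't change Q's earliest start (11); another predecessor still binds.
After: Y→H→D = 3+8+9 = 20 → 20 hours.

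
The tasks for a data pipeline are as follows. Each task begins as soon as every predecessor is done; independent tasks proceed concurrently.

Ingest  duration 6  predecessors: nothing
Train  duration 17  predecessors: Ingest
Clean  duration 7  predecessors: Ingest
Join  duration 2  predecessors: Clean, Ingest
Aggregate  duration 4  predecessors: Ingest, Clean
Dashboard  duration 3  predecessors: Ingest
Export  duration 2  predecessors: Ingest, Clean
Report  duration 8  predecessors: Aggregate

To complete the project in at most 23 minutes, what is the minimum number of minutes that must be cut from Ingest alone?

Current finish: 25 minutes; target: 23.
Ingest is on every critical path, so each minute cut from Ingest cuts the finish by one (this holds down to a finish of 20).
Need 25 − 23 = 2 minutes off Ingest → Ingest becomes 4 minutes, finish becomes 23.

2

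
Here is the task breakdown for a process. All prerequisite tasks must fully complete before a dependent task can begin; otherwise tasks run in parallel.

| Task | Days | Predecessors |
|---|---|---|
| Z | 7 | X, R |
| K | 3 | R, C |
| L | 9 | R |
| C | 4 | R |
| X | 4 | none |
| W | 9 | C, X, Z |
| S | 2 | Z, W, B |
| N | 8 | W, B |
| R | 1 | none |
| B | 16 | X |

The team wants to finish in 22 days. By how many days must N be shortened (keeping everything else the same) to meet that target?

6

Current finish: 28 days; target: 22.
N is on every critical path, so each day cut from N cuts the finish by one (this holds down to a finish of 22).
Need 28 − 22 = 6 days off N → N becomes 2 days, finish becomes 22.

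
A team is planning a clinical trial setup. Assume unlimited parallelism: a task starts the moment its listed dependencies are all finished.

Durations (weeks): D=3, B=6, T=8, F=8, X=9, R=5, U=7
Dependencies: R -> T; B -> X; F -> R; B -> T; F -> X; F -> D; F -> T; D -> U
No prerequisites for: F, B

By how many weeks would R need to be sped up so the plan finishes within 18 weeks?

Current finish: 21 weeks; target: 18.
R is on every critical path, so each week cut from R cuts the finish by one (this holds down to a finish of 18).
Need 21 − 18 = 3 weeks off R → R becomes 2 weeks, finish becomes 18.

3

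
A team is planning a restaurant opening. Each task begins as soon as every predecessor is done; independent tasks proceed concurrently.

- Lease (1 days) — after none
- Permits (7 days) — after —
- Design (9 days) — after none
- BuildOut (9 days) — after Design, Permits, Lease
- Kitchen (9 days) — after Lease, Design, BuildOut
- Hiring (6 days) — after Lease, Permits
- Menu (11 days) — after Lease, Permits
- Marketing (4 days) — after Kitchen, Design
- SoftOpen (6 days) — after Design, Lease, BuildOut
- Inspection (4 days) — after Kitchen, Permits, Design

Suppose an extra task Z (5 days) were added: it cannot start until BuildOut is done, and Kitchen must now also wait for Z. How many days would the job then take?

36

Originally the job takes 31 days.
With Z inserted, Kitchen now waits for max(Lease, Design, BuildOut, Z).
New critical path: Design→BuildOut→Z→Kitchen→Marketing = 9+9+5+9+4 = 36 ⇒ 36 days.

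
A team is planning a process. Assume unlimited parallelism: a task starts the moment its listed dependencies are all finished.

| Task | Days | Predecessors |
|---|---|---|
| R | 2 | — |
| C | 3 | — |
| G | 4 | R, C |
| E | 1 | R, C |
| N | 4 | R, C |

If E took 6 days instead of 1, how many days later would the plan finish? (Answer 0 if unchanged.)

2

The binding path is C→G = 3+4 = 7; finish at 7 days.
The longest path through E is only 4 days, so E has float 3.
The binding chain switches to C→E = 3+6 = 9; finish 9 days.
Change in finish: 9 − 7 = +2 days.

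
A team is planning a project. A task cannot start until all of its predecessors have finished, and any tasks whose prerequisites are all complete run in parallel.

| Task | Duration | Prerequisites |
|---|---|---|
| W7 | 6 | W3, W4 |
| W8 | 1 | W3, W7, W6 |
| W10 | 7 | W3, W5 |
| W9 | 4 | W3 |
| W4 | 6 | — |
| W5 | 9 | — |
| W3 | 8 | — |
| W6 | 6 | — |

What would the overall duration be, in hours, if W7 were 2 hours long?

16

Critical path before the change: W5→W10 = 9+7 = 16 giving 16 hours.
The longest path through W7 is only 15 hours, so W7 has float 1.
No other chain overtakes it, so the finish is 16 hours.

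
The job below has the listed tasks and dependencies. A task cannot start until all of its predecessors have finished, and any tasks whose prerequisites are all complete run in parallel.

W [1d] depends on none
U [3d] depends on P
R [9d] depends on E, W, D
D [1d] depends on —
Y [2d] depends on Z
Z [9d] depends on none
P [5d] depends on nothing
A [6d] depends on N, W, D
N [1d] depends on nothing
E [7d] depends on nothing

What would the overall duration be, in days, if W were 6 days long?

As given, the longest chain is E→R = 7+9 = 16, so the finish is 16 days.
W is off the critical path — its longest chain is 10 days, giving 6 of slack.
That remains the longest chain; total 16 days.

16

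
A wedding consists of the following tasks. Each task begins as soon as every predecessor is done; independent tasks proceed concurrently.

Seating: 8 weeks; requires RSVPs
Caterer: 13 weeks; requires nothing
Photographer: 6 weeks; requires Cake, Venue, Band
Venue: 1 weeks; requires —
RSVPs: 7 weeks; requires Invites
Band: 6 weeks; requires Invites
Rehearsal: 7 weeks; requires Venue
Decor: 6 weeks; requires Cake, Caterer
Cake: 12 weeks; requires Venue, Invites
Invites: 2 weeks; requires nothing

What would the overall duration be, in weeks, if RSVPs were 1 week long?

As given, the longest chain is Invites→Cake→Photographer = 2+12+6 = 20, so the finish is 20 weeks.
The longest path through RSVPs is only 17 weeks, so RSVPs has float 3.
The critical path is still Invites→Cake→Photographer; finish is now 20 weeks.

20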